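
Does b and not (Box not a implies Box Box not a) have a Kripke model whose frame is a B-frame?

Satisfiable (open branch found)

1. b and not (Box not a implies Box Box not a), 0
2. b, 0
3. not (Box not a implies Box Box not a), 0
4. Box not a, 0
5. not Box Box not a, 0
6. not a, 0
7. not Box not a, 1
8. not a, 1
9. a, 2
Accessibility: 0R0, 0R1, 1R0, 1R1, 1R2, 2R1, 2R2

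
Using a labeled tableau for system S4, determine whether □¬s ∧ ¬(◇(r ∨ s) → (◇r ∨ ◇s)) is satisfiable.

Unsatisfiable

1. □¬s ∧ ¬(◇(r ∨ s) → (◇r ∨ ◇s)), w0
2. □¬s, w0
3. ¬(◇(r ∨ s) → (◇r ∨ ◇s)), w0
4. ◇(r ∨ s), w0
5. ¬(◇r ∨ ◇s), w0
6. ¬◇r, w0
7. ¬◇s, w0
8. ¬s, w0
9. ¬r, w0
10. r ∨ s, w1
11. ¬s, w1
12. ¬r, w1
13. s, w1
Accessibility: w0Rw0, w0Rw1, w1Rw1
Branch closes: s and ¬s both at w1.
(One branch shown.) All branches close.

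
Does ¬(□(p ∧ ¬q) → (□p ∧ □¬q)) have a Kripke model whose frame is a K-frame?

1. ¬(□(p ∧ ¬q) → (□p ∧ □¬q)), 0
2. □(p ∧ ¬q), 0
3. ¬(□p ∧ □¬q), 0
4. ¬□¬q, 0
5. q, 1
6. p ∧ ¬q, 1
7. p, 1
8. ¬q, 1
Accessibility: 0R1
Branch closes: q and ¬q both at 1.
All branches of the tableau close; one closing branch shown above.

No, unsatisfiable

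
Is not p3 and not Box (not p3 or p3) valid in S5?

Tableau for the negation not (not p3 and not Box (not p3 or p3)):
1. not (not p3 and not Box (not p3 or p3)), u
2. Box (not p3 or p3), u   [neg-and-rule on 1 (branches; this branch)]
3. not p3 or p3, u   [Box-rule on 2 via uRu]
4. p3, u   [or-rule on 3 (branches; this branch)]
Accessibility: uRu
The negation has an open branch (countermodel exists).

Invalid (countermodel exists)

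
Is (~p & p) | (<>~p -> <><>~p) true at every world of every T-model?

Tableau for the negation ~((~p & p) | (<>~p -> <><>~p)):
1. ~((~p & p) | (<>~p -> <><>~p)), w0
2. ~(~p & p), w0
3. ~(<>~p -> <><>~p), w0
4. <>~p, w0
5. ~<><>~p, w0
6. ~<>~p, w0
7. p, w0
8. ~p, w1
9. ~<>~p, w1
10. p, w1
Accessibility: w0Rw0, w0Rw1, w1Rw1
Branch closes: p and ~p both at w1.
All branches of the negation close; one closing branch shown above.

Yes, valid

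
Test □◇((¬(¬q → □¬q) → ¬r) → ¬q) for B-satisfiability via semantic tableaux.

1. □◇((¬(¬q → □¬q) → ¬r) → ¬q), u
2. ◇((¬(¬q → □¬q) → ¬r) → ¬q), u
3. (¬(¬q → □¬q) → ¬r) → ¬q, v
4. ◇((¬(¬q → □¬q) → ¬r) → ¬q), v
5. ¬q, v
6. (¬(¬q → □¬q) → ¬r) → ¬q, w
7. ¬q, w
Accessibility: uRu, uRv, vRu, vRv, vRw, wRv, wRw

Satisfiable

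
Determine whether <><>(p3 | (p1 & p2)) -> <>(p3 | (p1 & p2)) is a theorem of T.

Tableau for the negation ~(<><>(p3 | (p1 & p2)) -> <>(p3 | (p1 & p2))):
1. ~(<><>(p3 | (p1 & p2)) -> <>(p3 | (p1 & p2))), w0
2. <><>(p3 | (p1 & p2)), w0
3. ~<>(p3 | (p1 & p2)), w0
4. ~(p3 | (p1 & p2)), w0
5. ~p3, w0
6. ~(p1 & p2), w0
7. ~p2, w0
8. <>(p3 | (p1 & p2)), w1
9. ~(p3 | (p1 & p2)), w1
10. ~p3, w1
11. ~(p1 & p2), w1
12. ~p2, w1
13. p3 | (p1 & p2), w2
14. p1 & p2, w2
15. p1, w2
16. p2, w2
Accessibility: w0Rw0, w0Rw1, w1Rw1, w1Rw2, w2Rw2
The negation has an open branch (countermodel exists).

Not valid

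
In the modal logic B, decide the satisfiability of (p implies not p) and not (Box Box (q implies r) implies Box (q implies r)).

1. (p implies not p) and not (Box Box (q implies r) implies Box (q implies r)), 0
2. p implies not p, 0   [and-rule on 1]
3. not (Box Box (q implies r) implies Box (q implies r)), 0   [and-rule on 1]
4. Box Box (q implies r), 0   [neg-implies-rule on 3]
5. not Box (q implies r), 0   [neg-implies-rule on 3]
6. Box (q implies r), 0   [Box-rule on 4 via 0R0]
7. q implies r, 0   [Box-rule on 6 via 0R0]
8. not p, 0   [implies-rule on 2 (branches; this branch)]
9. r, 0   [implies-rule on 7 (branches; this branch)]
10. not (q implies r), 1   [neg-Box-rule on 5: fresh world 1, 0R1]
11. q, 1   [neg-implies-rule on 10]
12. not r, 1   [neg-implies-rule on 10]
13. Box (q implies r), 1   [Box-rule on 4 via 0R1]
14. q implies r, 1   [Box-rule on 6 via 0R1]
15. r, 1   [implies-rule on 14 (branches; this branch)]
Accessibility: 0R0, 0R1, 1R0, 1R1
Branch closes: r and not r both at 1.
All branches of the tableau close; one closing branch shown above.

No, unsatisfiable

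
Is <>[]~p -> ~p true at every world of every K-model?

Invalid (countermodel exists)

Tableau for the negation ~(<>[]~p -> ~p):
1. ~(<>[]~p -> ~p), u
2. <>[]~p, u
3. p, u
4. []~p, v
Accessibility: uRv
The negation has an open branch (countermodel exists).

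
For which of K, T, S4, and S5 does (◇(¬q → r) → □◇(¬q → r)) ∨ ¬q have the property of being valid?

S4-tableau for the negation ¬((◇(¬q → r) → □◇(¬q → r)) ∨ ¬q):
1. ¬((◇(¬q → r) → □◇(¬q → r)) ∨ ¬q), w0
2. ¬(◇(¬q → r) → □◇(¬q → r)), w0
3. q, w0
4. ◇(¬q → r), w0
5. ¬□◇(¬q → r), w0
6. ¬q → r, w1
7. r, w1
8. ¬◇(¬q → r), w2
9. ¬(¬q → r), w2
10. ¬q, w2
11. ¬r, w2
Accessibility: w0Rw0, w0Rw1, w0Rw2, w1Rw1, w2Rw2
Complete open branch: countermodel on an S4-frame, so not valid in S4, nor in K, T (the same frame is also a K-frame and a T-frame).
S5-tableau for the negation ¬((◇(¬q → r) → □◇(¬q → r)) ∨ ¬q):
1. ¬((◇(¬q → r) → □◇(¬q → r)) ∨ ¬q), w0
2. ¬(◇(¬q → r) → □◇(¬q → r)), w0
3. q, w0
4. ◇(¬q → r), w0
5. ¬□◇(¬q → r), w0
6. ¬q → r, w1
7. r, w1
8. ¬◇(¬q → r), w2
9. ¬(¬q → r), w0
10. ¬q, w0
11. ¬r, w0
Accessibility: w0Rw0, w0Rw1, w0Rw2, w1Rw0, w1Rw1, w1Rw2, w2Rw0, w2Rw1, w2Rw2
Branch closes: q and ¬q both at w0.
Every branch closes (one shown): valid in S5.

S5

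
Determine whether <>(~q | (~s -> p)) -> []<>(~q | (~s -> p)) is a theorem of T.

Invalid (countermodel exists)

Tableau for the negation ~(<>(~q | (~s -> p)) -> []<>(~q | (~s -> p))):
1. ~(<>(~q | (~s -> p)) -> []<>(~q | (~s -> p))), 0
2. <>(~q | (~s -> p)), 0
3. ~[]<>(~q | (~s -> p)), 0
4. ~q | (~s -> p), 1
5. ~s -> p, 1
6. p, 1
7. ~<>(~q | (~s -> p)), 2
8. ~(~q | (~s -> p)), 2
9. q, 2
10. ~(~s -> p), 2
11. ~s, 2
12. ~p, 2
Accessibility: 0R0, 0R1, 0R2, 1R1, 2R2
The negation has an open branch (countermodel exists).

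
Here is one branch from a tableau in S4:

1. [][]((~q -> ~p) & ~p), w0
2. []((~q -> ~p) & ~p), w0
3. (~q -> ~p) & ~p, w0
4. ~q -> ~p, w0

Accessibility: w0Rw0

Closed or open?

Not closed

There is no literal clash: for every atom and world, at most one sign appears.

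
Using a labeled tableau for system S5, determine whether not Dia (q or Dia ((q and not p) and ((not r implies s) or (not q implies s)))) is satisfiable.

1. not Dia (q or Dia ((q and not p) and ((not r implies s) or (not q implies s)))), w0
2. not (q or Dia ((q and not p) and ((not r implies s) or (not q implies s)))), w0
3. not q, w0
4. not Dia ((q and not p) and ((not r implies s) or (not q implies s))), w0
5. not ((q and not p) and ((not r implies s) or (not q implies s))), w0
6. not ((not r implies s) or (not q implies s)), w0
7. not (not r implies s), w0
8. not (not q implies s), w0
9. not r, w0
10. not s, w0
Accessibility: w0Rw0

Satisfiable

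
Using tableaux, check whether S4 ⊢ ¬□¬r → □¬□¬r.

Tableau for the negation ¬(¬□¬r → □¬□¬r):
1. ¬(¬□¬r → □¬□¬r), u
2. ¬□¬r, u
3. ¬□¬□¬r, u
4. r, v
5. □¬r, w
6. ¬r, w
Accessibility: uRu, uRv, uRw, vRv, wRw
The negation has an open branch (countermodel exists).

No, not valid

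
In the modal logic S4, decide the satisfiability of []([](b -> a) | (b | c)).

Yes, satisfiable

1. []([](b -> a) | (b | c)), w0
2. [](b -> a) | (b | c), w0
3. b | c, w0
4. c, w0
Accessibility: w0Rw0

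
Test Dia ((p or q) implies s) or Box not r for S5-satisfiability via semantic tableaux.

Yes, satisfiable

1. Dia ((p or q) implies s) or Box not r, u
2. Box not r, u
3. not r, u
Accessibility: uRu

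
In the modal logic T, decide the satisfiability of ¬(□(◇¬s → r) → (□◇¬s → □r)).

1. ¬(□(◇¬s → r) → (□◇¬s → □r)), 0
2. □(◇¬s → r), 0
3. ¬(□◇¬s → □r), 0
4. □◇¬s, 0
5. ¬□r, 0
6. ◇¬s → r, 0
7. ◇¬s, 0
8. r, 0
9. ¬r, 1
10. ◇¬s → r, 1
11. ◇¬s, 1
12. ¬◇¬s, 1
13. s, 1
14. ¬s, 2
15. ◇¬s → r, 2
16. ◇¬s, 2
17. r, 2
18. ¬s, 3
19. s, 3
Accessibility: 0R0, 0R1, 0R2, 1R1, 1R3, 2R2, 3R3
Branch closes: s and ¬s both at 3.
(One branch shown.) All branches close.

Unsatisfiable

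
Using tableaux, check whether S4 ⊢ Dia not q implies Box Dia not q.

Not valid

Tableau for the negation not (Dia not q implies Box Dia not q):
1. not (Dia not q implies Box Dia not q), w0
2. Dia not q, w0
3. not Box Dia not q, w0
4. not q, w1
5. not Dia not q, w2
6. q, w2
Accessibility: w0Rw0, w0Rw1, w0Rw2, w1Rw1, w2Rw2
The negation has an open branch (countermodel exists).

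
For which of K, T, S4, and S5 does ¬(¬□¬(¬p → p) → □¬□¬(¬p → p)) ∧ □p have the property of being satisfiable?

K-tableau for the formula:
1. ¬(¬□¬(¬p → p) → □¬□¬(¬p → p)) ∧ □p, w0
2. ¬(¬□¬(¬p → p) → □¬□¬(¬p → p)), w0   [∧-rule on 1]
3. □p, w0   [∧-rule on 1]
4. ¬□¬(¬p → p), w0   [¬→-rule on 2]
5. ¬□¬□¬(¬p → p), w0   [¬→-rule on 2]
6. ¬p → p, w1   [¬□-rule on 4: fresh world w1, w0Rw1]
7. p, w1   [□-rule on 3 via w0Rw1]
8. □¬(¬p → p), w2   [¬□-rule on 5: fresh world w2, w0Rw2]
9. p, w2   [□-rule on 3 via w0Rw2]
Accessibility: w0Rw1, w0Rw2
Complete open branch: satisfiable in K.
T-tableau for the formula:
1. ¬(¬□¬(¬p → p) → □¬□¬(¬p → p)) ∧ □p, w0
2. ¬(¬□¬(¬p → p) → □¬□¬(¬p → p)), w0   [∧-rule on 1]
3. □p, w0   [∧-rule on 1]
4. ¬□¬(¬p → p), w0   [¬→-rule on 2]
5. ¬□¬□¬(¬p → p), w0   [¬→-rule on 2]
6. p, w0   [□-rule on 3 via w0Rw0]
7. ¬p → p, w1   [¬□-rule on 4: fresh world w1, w0Rw1]
8. p, w1   [□-rule on 3 via w0Rw1]
9. □¬(¬p → p), w2   [¬□-rule on 5: fresh world w2, w0Rw2]
10. p, w2   [□-rule on 3 via w0Rw2]
11. ¬(¬p → p), w2   [□-rule on 9 via w2Rw2]
12. ¬p, w2   [¬→-rule on 11]
Accessibility: w0Rw0, w0Rw1, w0Rw2, w1Rw1, w2Rw2
Branch closes: p and ¬p both at w2.
Every branch closes (one shown): unsatisfiable in T, hence also in S4, S5 (every S4/S5-frame is a T-frame).

K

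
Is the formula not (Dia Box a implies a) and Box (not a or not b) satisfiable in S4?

1. not (Dia Box a implies a) and Box (not a or not b), 0
2. not (Dia Box a implies a), 0
3. Box (not a or not b), 0
4. Dia Box a, 0
5. not a, 0
6. not a or not b, 0
7. not b, 0
8. Box a, 1
9. not a or not b, 1
10. a, 1
11. not b, 1
Accessibility: 0R0, 0R1, 1R1

Satisfiable (open branch found)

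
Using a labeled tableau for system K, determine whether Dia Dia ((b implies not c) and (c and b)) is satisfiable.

1. Dia Dia ((b implies not c) and (c and b)), w0
2. Dia ((b implies not c) and (c and b)), w1   [Dia-rule on 1: fresh world w1, w0Rw1]
3. (b implies not c) and (c and b), w2   [Dia-rule on 2: fresh world w2, w1Rw2]
4. b implies not c, w2   [and-rule on 3]
5. c and b, w2   [and-rule on 3]
6. c, w2   [and-rule on 5]
7. b, w2   [and-rule on 5]
8. not c, w2   [implies-rule on 4 (branches; this branch)]
Accessibility: w0Rw1, w1Rw2
Branch closes: c and not c both at w2.
All branches of the tableau close; one closing branch shown above.

No, unsatisfiable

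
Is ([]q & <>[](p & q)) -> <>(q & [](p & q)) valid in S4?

Valid in S4

Tableau for the negation ~(([]q & <>[](p & q)) -> <>(q & [](p & q))):
1. ~(([]q & <>[](p & q)) -> <>(q & [](p & q))), w0
2. []q & <>[](p & q), w0   [~->-rule on 1]
3. ~<>(q & [](p & q)), w0   [~->-rule on 1]
4. []q, w0   [&-rule on 2]
5. <>[](p & q), w0   [&-rule on 2]
6. ~(q & [](p & q)), w0   [~<>-rule on 3 via w0Rw0]
7. q, w0   [[]-rule on 4 via w0Rw0]
8. ~[](p & q), w0   [~&-rule on 6 (branches; this branch)]
9. [](p & q), w1   [<>-rule on 5: fresh world w1, w0Rw1]
10. ~(q & [](p & q)), w1   [~<>-rule on 3 via w0Rw1]
11. q, w1   [[]-rule on 4 via w0Rw1]
12. p & q, w1   [[]-rule on 9 via w1Rw1]
13. p, w1   [&-rule on 12]
14. ~[](p & q), w1   [~&-rule on 10 (branches; this branch)]
15. ~(p & q), w2   [~[]-rule on 8: fresh world w2, w0Rw2]
16. ~(q & [](p & q)), w2   [~<>-rule on 3 via w0Rw2]
17. q, w2   [[]-rule on 4 via w0Rw2]
18. ~p, w2   [~&-rule on 15 (branches; this branch)]
19. ~[](p & q), w2   [~&-rule on 16 (branches; this branch)]
20. ~(p & q), w3   [~[]-rule on 14: fresh world w3, w1Rw3]
21. ~(q & [](p & q)), w3   [~<>-rule on 3 via w0Rw3]
22. q, w3   [[]-rule on 4 via w0Rw3]
23. p & q, w3   [[]-rule on 9 via w1Rw3]
24. p, w3   [&-rule on 23]
25. ~q, w3   [~&-rule on 20 (branches; this branch)]
Accessibility: w0Rw0, w0Rw1, w0Rw2, w0Rw3, w1Rw1, w1Rw3, w2Rw2, w3Rw3
Branch closes: q and ~q both at w3.
All branches of the negation close; one closing branch shown above.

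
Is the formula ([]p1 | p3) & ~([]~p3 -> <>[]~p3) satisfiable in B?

1. ([]p1 | p3) & ~([]~p3 -> <>[]~p3), u
2. []p1 | p3, u
3. ~([]~p3 -> <>[]~p3), u
4. []~p3, u
5. ~<>[]~p3, u
6. ~p3, u
7. ~[]~p3, u
8. []p1, u
9. p1, u
10. p3, v
11. ~p3, v
Accessibility: uRu, uRv, vRu, vRv
Branch closes: p3 and ~p3 both at v.
All branches of the tableau close; one closing branch shown above.

Unsatisfiable (every branch closes)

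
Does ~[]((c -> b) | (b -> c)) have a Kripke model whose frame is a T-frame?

No, unsatisfiable

1. ~[]((c -> b) | (b -> c)), 0
2. ~((c -> b) | (b -> c)), 1   [~[]-rule on 1: fresh world 1, 0R1]
3. ~(c -> b), 1   [~|-rule on 2]
4. ~(b -> c), 1   [~|-rule on 2]
5. c, 1   [~->-rule on 3]
6. ~b, 1   [~->-rule on 3]
7. b, 1   [~->-rule on 4]
8. ~c, 1   [~->-rule on 4]
Accessibility: 0R0, 0R1, 1R1
Branch closes: b and ~b both at 1.
(One branch shown.) All branches close.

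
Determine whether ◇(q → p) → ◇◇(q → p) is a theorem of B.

Valid

Tableau for the negation ¬(◇(q → p) → ◇◇(q → p)):
1. ¬(◇(q → p) → ◇◇(q → p)), u
2. ◇(q → p), u
3. ¬◇◇(q → p), u
4. ¬◇(q → p), u
5. ¬(q → p), u
6. q, u
7. ¬p, u
8. q → p, v
9. ¬◇(q → p), v
10. ¬(q → p), v
11. q, v
12. ¬p, v
13. p, v
Accessibility: uRu, uRv, vRu, vRv
Branch closes: p and ¬p both at v.
Every branch of the negation's tableau closes; the branch above is one of them.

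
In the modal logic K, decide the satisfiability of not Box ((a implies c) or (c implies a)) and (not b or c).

1. not Box ((a implies c) or (c implies a)) and (not b or c), u
2. not Box ((a implies c) or (c implies a)), u   [and-rule on 1]
3. not b or c, u   [and-rule on 1]
4. c, u   [or-rule on 3 (branches; this branch)]
5. not ((a implies c) or (c implies a)), v   [neg-Box-rule on 2: fresh world v, uRv]
6. not (a implies c), v   [neg-or-rule on 5]
7. not (c implies a), v   [neg-or-rule on 5]
8. a, v   [neg-implies-rule on 6]
9. not c, v   [neg-implies-rule on 6]
10. c, v   [neg-implies-rule on 7]
11. not a, v   [neg-implies-rule on 7]
Accessibility: uRv
Branch closes: c and not c both at v.
(One branch shown.) All branches close.

Unsatisfiable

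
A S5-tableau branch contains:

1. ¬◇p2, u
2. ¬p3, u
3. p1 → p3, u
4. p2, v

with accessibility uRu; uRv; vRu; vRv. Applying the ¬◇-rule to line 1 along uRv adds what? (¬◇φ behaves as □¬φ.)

¬p2, v

¬◇φ behaves as □¬φ: propagate the negated body to each accessible world.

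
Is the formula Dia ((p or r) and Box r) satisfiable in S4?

1. Dia ((p or r) and Box r), u
2. (p or r) and Box r, v
3. p or r, v
4. Box r, v
5. r, v
Accessibility: uRu, uRv, vRv

Satisfiable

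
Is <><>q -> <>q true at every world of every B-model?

Tableau for the negation ~(<><>q -> <>q):
1. ~(<><>q -> <>q), w0
2. <><>q, w0
3. ~<>q, w0
4. ~q, w0
5. <>q, w1
6. ~q, w1
7. q, w2
Accessibility: w0Rw0, w0Rw1, w1Rw0, w1Rw1, w1Rw2, w2Rw1, w2Rw2
The negation has an open branch (countermodel exists).

Invalid (countermodel exists)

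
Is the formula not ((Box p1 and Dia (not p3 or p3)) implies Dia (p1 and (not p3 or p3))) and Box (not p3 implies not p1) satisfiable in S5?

1. not ((Box p1 and Dia (not p3 or p3)) implies Dia (p1 and (not p3 or p3))) and Box (not p3 implies not p1), 0
2. not ((Box p1 and Dia (not p3 or p3)) implies Dia (p1 and (not p3 or p3))), 0
3. Box (not p3 implies not p1), 0
4. Box p1 and Dia (not p3 or p3), 0
5. not Dia (p1 and (not p3 or p3)), 0
6. Box p1, 0
7. Dia (not p3 or p3), 0
8. not p3 implies not p1, 0
9. not (p1 and (not p3 or p3)), 0
10. p1, 0
11. p3, 0
12. not (not p3 or p3), 0
13. not p3, 0
Accessibility: 0R0
Branch closes: p3 and not p3 both at 0.
All branches of the tableau close; one closing branch shown above.

No, unsatisfiable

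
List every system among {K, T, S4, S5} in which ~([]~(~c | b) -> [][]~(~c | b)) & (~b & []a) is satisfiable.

K, T

T-tableau for the formula:
1. ~([]~(~c | b) -> [][]~(~c | b)) & (~b & []a), w0
2. ~([]~(~c | b) -> [][]~(~c | b)), w0
3. ~b & []a, w0
4. []~(~c | b), w0
5. ~[][]~(~c | b), w0
6. ~b, w0
7. []a, w0
8. ~(~c | b), w0
9. c, w0
10. a, w0
11. ~[]~(~c | b), w1
12. ~(~c | b), w1
13. c, w1
14. ~b, w1
15. a, w1
16. ~c | b, w2
17. b, w2
Accessibility: w0Rw0, w0Rw1, w1Rw1, w1Rw2, w2Rw2
Complete open branch: satisfiable in T, hence also in K (this T-model is also a K-model).
S4-tableau for the formula:
1. ~([]~(~c | b) -> [][]~(~c | b)) & (~b & []a), w0
2. ~([]~(~c | b) -> [][]~(~c | b)), w0
3. ~b & []a, w0
4. []~(~c | b), w0
5. ~[][]~(~c | b), w0
6. ~b, w0
7. []a, w0
8. ~(~c | b), w0
9. c, w0
10. a, w0
11. ~[]~(~c | b), w1
12. ~(~c | b), w1
13. c, w1
14. ~b, w1
15. a, w1
16. ~c | b, w2
17. ~(~c | b), w2
18. c, w2
19. ~b, w2
20. a, w2
21. b, w2
Accessibility: w0Rw0, w0Rw1, w0Rw2, w1Rw1, w1Rw2, w2Rw2
Branch closes: b and ~b both at w2.
Every branch closes (one shown): unsatisfiable in S4, hence also in S5 (every S5-frame is an S4-frame).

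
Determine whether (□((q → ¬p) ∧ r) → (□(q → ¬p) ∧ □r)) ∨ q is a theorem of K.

Tableau for the negation ¬((□((q → ¬p) ∧ r) → (□(q → ¬p) ∧ □r)) ∨ q):
1. ¬((□((q → ¬p) ∧ r) → (□(q → ¬p) ∧ □r)) ∨ q), u
2. ¬(□((q → ¬p) ∧ r) → (□(q → ¬p) ∧ □r)), u
3. ¬q, u
4. □((q → ¬p) ∧ r), u
5. ¬(□(q → ¬p) ∧ □r), u
6. ¬□(q → ¬p), u
7. ¬(q → ¬p), v
8. q, v
9. p, v
10. (q → ¬p) ∧ r, v
11. q → ¬p, v
12. r, v
13. ¬p, v
Accessibility: uRv
Branch closes: p and ¬p both at v.
All branches of the negation close; one closing branch shown above.

Yes, valid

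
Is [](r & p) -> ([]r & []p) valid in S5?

Yes, valid

Tableau for the negation ~([](r & p) -> ([]r & []p)):
1. ~([](r & p) -> ([]r & []p)), u
2. [](r & p), u   [~->-rule on 1]
3. ~([]r & []p), u   [~->-rule on 1]
4. r & p, u   [[]-rule on 2 via uRu]
5. r, u   [&-rule on 4]
6. p, u   [&-rule on 4]
7. ~[]p, u   [~&-rule on 3 (branches; this branch)]
8. ~p, v   [~[]-rule on 7: fresh world v, uRv]
9. r & p, v   [[]-rule on 2 via uRv]
10. r, v   [&-rule on 9]
11. p, v   [&-rule on 9]
Accessibility: uRu, uRv, vRu, vRv
Branch closes: p and ~p both at v.
All branches of the negation close; one closing branch shown above.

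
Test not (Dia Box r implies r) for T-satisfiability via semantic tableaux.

Satisfiable

1. not (Dia Box r implies r), u
2. Dia Box r, u
3. not r, u
4. Box r, v
5. r, v
Accessibility: uRu, uRv, vRv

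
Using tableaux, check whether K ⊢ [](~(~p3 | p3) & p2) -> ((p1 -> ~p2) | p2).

Valid

Tableau for the negation ~([](~(~p3 | p3) & p2) -> ((p1 -> ~p2) | p2)):
1. ~([](~(~p3 | p3) & p2) -> ((p1 -> ~p2) | p2)), w0
2. [](~(~p3 | p3) & p2), w0
3. ~((p1 -> ~p2) | p2), w0
4. ~(p1 -> ~p2), w0
5. ~p2, w0
6. p1, w0
7. p2, w0
Branch closes: p2 and ~p2 both at w0.
All branches of the negation close; one closing branch shown above.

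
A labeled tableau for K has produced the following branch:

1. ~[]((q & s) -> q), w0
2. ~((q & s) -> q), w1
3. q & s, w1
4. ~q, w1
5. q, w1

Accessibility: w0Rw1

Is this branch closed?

Both q and ~q appear at w1.

Yes, closed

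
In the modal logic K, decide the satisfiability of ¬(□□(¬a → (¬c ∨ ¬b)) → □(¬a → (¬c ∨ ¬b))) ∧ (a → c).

Satisfiable

1. ¬(□□(¬a → (¬c ∨ ¬b)) → □(¬a → (¬c ∨ ¬b))) ∧ (a → c), w0
2. ¬(□□(¬a → (¬c ∨ ¬b)) → □(¬a → (¬c ∨ ¬b))), w0   [∧-rule on 1]
3. a → c, w0   [∧-rule on 1]
4. □□(¬a → (¬c ∨ ¬b)), w0   [¬→-rule on 2]
5. ¬□(¬a → (¬c ∨ ¬b)), w0   [¬→-rule on 2]
6. c, w0   [→-rule on 3 (branches; this branch)]
7. ¬(¬a → (¬c ∨ ¬b)), w1   [¬□-rule on 5: fresh world w1, w0Rw1]
8. ¬a, w1   [¬→-rule on 7]
9. ¬(¬c ∨ ¬b), w1   [¬→-rule on 7]
10. c, w1   [¬∨-rule on 9]
11. b, w1   [¬∨-rule on 9]
12. □(¬a → (¬c ∨ ¬b)), w1   [□-rule on 4 via w0Rw1]
Accessibility: w0Rw1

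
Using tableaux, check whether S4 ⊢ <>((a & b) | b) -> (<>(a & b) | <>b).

Tableau for the negation ~(<>((a & b) | b) -> (<>(a & b) | <>b)):
1. ~(<>((a & b) | b) -> (<>(a & b) | <>b)), 0
2. <>((a & b) | b), 0
3. ~(<>(a & b) | <>b), 0
4. ~<>(a & b), 0
5. ~<>b, 0
6. ~(a & b), 0
7. ~b, 0
8. (a & b) | b, 1
9. ~(a & b), 1
10. ~b, 1
11. a & b, 1
12. a, 1
13. b, 1
Accessibility: 0R0, 0R1, 1R1
Branch closes: b and ~b both at 1.
Every branch of the negation's tableau closes; the branch above is one of them.

Valid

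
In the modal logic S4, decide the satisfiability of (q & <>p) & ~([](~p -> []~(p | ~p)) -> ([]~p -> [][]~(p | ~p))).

No, unsatisfiable

1. (q & <>p) & ~([](~p -> []~(p | ~p)) -> ([]~p -> [][]~(p | ~p))), w0
2. q & <>p, w0
3. ~([](~p -> []~(p | ~p)) -> ([]~p -> [][]~(p | ~p))), w0
4. q, w0
5. <>p, w0
6. [](~p -> []~(p | ~p)), w0
7. ~([]~p -> [][]~(p | ~p)), w0
8. []~p, w0
9. ~[][]~(p | ~p), w0
10. ~p -> []~(p | ~p), w0
11. ~p, w0
12. []~(p | ~p), w0
13. ~(p | ~p), w0
14. p, w0
Accessibility: w0Rw0
Branch closes: p and ~p both at w0.
(One branch shown.) All branches close.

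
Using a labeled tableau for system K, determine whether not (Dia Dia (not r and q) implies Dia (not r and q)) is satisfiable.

Yes, satisfiable

1. not (Dia Dia (not r and q) implies Dia (not r and q)), w0
2. Dia Dia (not r and q), w0   [neg-implies-rule on 1]
3. not Dia (not r and q), w0   [neg-implies-rule on 1]
4. Dia (not r and q), w1   [Dia-rule on 2: fresh world w1, w0Rw1]
5. not (not r and q), w1   [neg-Dia-rule on 3 via w0Rw1]
6. not q, w1   [neg-and-rule on 5 (branches; this branch)]
7. not r and q, w2   [Dia-rule on 4: fresh world w2, w1Rw2]
8. not r, w2   [and-rule on 7]
9. q, w2   [and-rule on 7]
Accessibility: w0Rw1, w1Rw2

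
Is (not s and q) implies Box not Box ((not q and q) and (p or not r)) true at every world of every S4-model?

Valid

Tableau for the negation not ((not s and q) implies Box not Box ((not q and q) and (p or not r))):
1. not ((not s and q) implies Box not Box ((not q and q) and (p or not r))), 0
2. not s and q, 0   [neg-implies-rule on 1]
3. not Box not Box ((not q and q) and (p or not r)), 0   [neg-implies-rule on 1]
4. not s, 0   [and-rule on 2]
5. q, 0   [and-rule on 2]
6. Box ((not q and q) and (p or not r)), 1   [neg-Box-rule on 3: fresh world 1, 0R1]
7. (not q and q) and (p or not r), 1   [Box-rule on 6 via 1R1]
8. not q and q, 1   [and-rule on 7]
9. p or not r, 1   [and-rule on 7]
10. not q, 1   [and-rule on 8]
11. q, 1   [and-rule on 8]
Accessibility: 0R0, 0R1, 1R1
Branch closes: q and not q both at 1.
All branches of the negation close; one closing branch shown above.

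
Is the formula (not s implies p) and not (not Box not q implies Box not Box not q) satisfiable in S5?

No, unsatisfiable

1. (not s implies p) and not (not Box not q implies Box not Box not q), w0
2. not s implies p, w0
3. not (not Box not q implies Box not Box not q), w0
4. not Box not q, w0
5. not Box not Box not q, w0
6. p, w0
7. q, w1
8. Box not q, w2
9. not q, w0
10. not q, w1
Accessibility: w0Rw0, w0Rw1, w0Rw2, w1Rw0, w1Rw1, w1Rw2, w2Rw0, w2Rw1, w2Rw2
Branch closes: q and not q both at w1.
(One branch shown.) All branches close.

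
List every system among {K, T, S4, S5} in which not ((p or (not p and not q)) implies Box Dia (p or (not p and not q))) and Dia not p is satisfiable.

K, T, S4

S4-tableau for the formula:
1. not ((p or (not p and not q)) implies Box Dia (p or (not p and not q))) and Dia not p, u
2. not ((p or (not p and not q)) implies Box Dia (p or (not p and not q))), u   [and-rule on 1]
3. Dia not p, u   [and-rule on 1]
4. p or (not p and not q), u   [neg-implies-rule on 2]
5. not Box Dia (p or (not p and not q)), u   [neg-implies-rule on 2]
6. not p and not q, u   [or-rule on 4 (branches; this branch)]
7. not p, u   [and-rule on 6]
8. not q, u   [and-rule on 6]
9. not p, v   [Dia-rule on 3: fresh world v, uRv]
10. not Dia (p or (not p and not q)), w   [neg-Box-rule on 5: fresh world w, uRw]
11. not (p or (not p and not q)), w   [neg-Dia-rule on 10 via wRw]
12. not p, w   [neg-or-rule on 11]
13. not (not p and not q), w   [neg-or-rule on 11]
14. q, w   [neg-and-rule on 13 (branches; this branch)]
Accessibility: uRu, uRv, uRw, vRv, wRw
Complete open branch: satisfiable in S4, hence also in K, T (this S4-model is also a K-model and a T-model).
S5-tableau for the formula:
1. not ((p or (not p and not q)) implies Box Dia (p or (not p and not q))) and Dia not p, u
2. not ((p or (not p and not q)) implies Box Dia (p or (not p and not q))), u   [and-rule on 1]
3. Dia not p, u   [and-rule on 1]
4. p or (not p and not q), u   [neg-implies-rule on 2]
5. not Box Dia (p or (not p and not q)), u   [neg-implies-rule on 2]
6. not p and not q, u   [or-rule on 4 (branches; this branch)]
7. not p, u   [and-rule on 6]
8. not q, u   [and-rule on 6]
9. not p, v   [Dia-rule on 3: fresh world v, uRv]
10. not Dia (p or (not p and not q)), w   [neg-Box-rule on 5: fresh world w, uRw]
11. not (p or (not p and not q)), u   [neg-Dia-rule on 10 via wRu]
12. not (not p and not q), u   [neg-or-rule on 11]
13. not (p or (not p and not q)), v   [neg-Dia-rule on 10 via wRv]
14. not (not p and not q), v   [neg-or-rule on 13]
15. not (p or (not p and not q)), w   [neg-Dia-rule on 10 via wRw]
16. not p, w   [neg-or-rule on 15]
17. not (not p and not q), w   [neg-or-rule on 15]
18. q, u   [neg-and-rule on 12 (branches; this branch)]
Accessibility: uRu, uRv, uRw, vRu, vRv, vRw, wRu, wRv, wRw
Branch closes: q and not q both at u.
Every branch closes (one shown): unsatisfiable in S5.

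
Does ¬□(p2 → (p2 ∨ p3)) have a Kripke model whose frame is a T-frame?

Unsatisfiable (every branch closes)

1. ¬□(p2 → (p2 ∨ p3)), 0
2. ¬(p2 → (p2 ∨ p3)), 1
3. p2, 1
4. ¬(p2 ∨ p3), 1
5. ¬p2, 1
6. ¬p3, 1
Accessibility: 0R0, 0R1, 1R1
Branch closes: p2 and ¬p2 both at 1.
All branches of the tableau close; one closing branch shown above.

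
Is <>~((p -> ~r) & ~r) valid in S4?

No, not valid

Tableau for the negation ~<>~((p -> ~r) & ~r):
1. ~<>~((p -> ~r) & ~r), u
2. (p -> ~r) & ~r, u   [~<>-rule on 1 via uRu]
3. p -> ~r, u   [&-rule on 2]
4. ~r, u   [&-rule on 2]
Accessibility: uRu
The negation has an open branch (countermodel exists).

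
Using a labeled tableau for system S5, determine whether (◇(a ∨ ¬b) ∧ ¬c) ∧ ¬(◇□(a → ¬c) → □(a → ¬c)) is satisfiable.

No, unsatisfiable

1. (◇(a ∨ ¬b) ∧ ¬c) ∧ ¬(◇□(a → ¬c) → □(a → ¬c)), w0
2. ◇(a ∨ ¬b) ∧ ¬c, w0
3. ¬(◇□(a → ¬c) → □(a → ¬c)), w0
4. ◇(a ∨ ¬b), w0
5. ¬c, w0
6. ◇□(a → ¬c), w0
7. ¬□(a → ¬c), w0
8. a ∨ ¬b, w1
9. ¬b, w1
10. □(a → ¬c), w2
11. a → ¬c, w0
12. a → ¬c, w1
13. a → ¬c, w2
14. ¬c, w1
15. ¬c, w2
16. ¬(a → ¬c), w3
17. a, w3
18. c, w3
19. a → ¬c, w3
20. ¬c, w3
Accessibility: w0Rw0, w0Rw1, w0Rw2, w0Rw3, w1Rw0, w1Rw1, w1Rw2, w1Rw3, w2Rw0, w2Rw1, w2Rw2, w2Rw3, w3Rw0, w3Rw1, w3Rw2, w3Rw3
Branch closes: c and ¬c both at w3.
Every branch closes; the branch above is one of them.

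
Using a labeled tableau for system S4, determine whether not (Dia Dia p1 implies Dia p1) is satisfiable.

Unsatisfiable (every branch closes)

1. not (Dia Dia p1 implies Dia p1), 0
2. Dia Dia p1, 0   [neg-implies-rule on 1]
3. not Dia p1, 0   [neg-implies-rule on 1]
4. not p1, 0   [neg-Dia-rule on 3 via 0R0]
5. Dia p1, 1   [Dia-rule on 2: fresh world 1, 0R1]
6. not p1, 1   [neg-Dia-rule on 3 via 0R1]
7. p1, 2   [Dia-rule on 5: fresh world 2, 1R2]
8. not p1, 2   [neg-Dia-rule on 3 via 0R2]
Accessibility: 0R0, 0R1, 0R2, 1R1, 1R2, 2R2
Branch closes: p1 and not p1 both at 2.
(One branch shown.) All branches close.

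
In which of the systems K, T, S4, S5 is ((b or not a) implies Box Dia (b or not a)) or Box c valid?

S4-tableau for the negation not (((b or not a) implies Box Dia (b or not a)) or Box c):
1. not (((b or not a) implies Box Dia (b or not a)) or Box c), u
2. not ((b or not a) implies Box Dia (b or not a)), u
3. not Box c, u
4. b or not a, u
5. not Box Dia (b or not a), u
6. not a, u
7. not c, v
8. not Dia (b or not a), w
9. not (b or not a), w
10. not b, w
11. a, w
Accessibility: uRu, uRv, uRw, vRv, wRw
Complete open branch: countermodel on an S4-frame, so not valid in S4, nor in K, T (the same frame is also a K-frame and a T-frame).
S5-tableau for the negation not (((b or not a) implies Box Dia (b or not a)) or Box c):
1. not (((b or not a) implies Box Dia (b or not a)) or Box c), u
2. not ((b or not a) implies Box Dia (b or not a)), u
3. not Box c, u
4. b or not a, u
5. not Box Dia (b or not a), u
6. not a, u
7. not c, v
8. not Dia (b or not a), w
9. not (b or not a), u
10. not b, u
11. a, u
Accessibility: uRu, uRv, uRw, vRu, vRv, vRw, wRu, wRv, wRw
Branch closes: a and not a both at u.
Every branch closes (one shown): valid in S5.

S5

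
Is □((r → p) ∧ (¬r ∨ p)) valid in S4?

Tableau for the negation ¬□((r → p) ∧ (¬r ∨ p)):
1. ¬□((r → p) ∧ (¬r ∨ p)), w0
2. ¬((r → p) ∧ (¬r ∨ p)), w1   [¬□-rule on 1: fresh world w1, w0Rw1]
3. ¬(¬r ∨ p), w1   [¬∧-rule on 2 (branches; this branch)]
4. r, w1   [¬∨-rule on 3]
5. ¬p, w1   [¬∨-rule on 3]
Accessibility: w0Rw0, w0Rw1, w1Rw1
The negation has an open branch (countermodel exists).

Invalid (countermodel exists)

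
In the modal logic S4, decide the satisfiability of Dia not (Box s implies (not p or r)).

Satisfiable

1. Dia not (Box s implies (not p or r)), w0
2. not (Box s implies (not p or r)), w1   [Dia-rule on 1: fresh world w1, w0Rw1]
3. Box s, w1   [neg-implies-rule on 2]
4. not (not p or r), w1   [neg-implies-rule on 2]
5. p, w1   [neg-or-rule on 4]
6. not r, w1   [neg-or-rule on 4]
7. s, w1   [Box-rule on 3 via w1Rw1]
Accessibility: w0Rw0, w0Rw1, w1Rw1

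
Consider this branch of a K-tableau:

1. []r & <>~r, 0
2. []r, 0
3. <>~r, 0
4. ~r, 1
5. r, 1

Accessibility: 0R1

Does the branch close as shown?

Both r and ~r appear at 1.

Yes, closed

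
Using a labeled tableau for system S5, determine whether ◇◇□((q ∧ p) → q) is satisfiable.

Yes, satisfiable

1. ◇◇□((q ∧ p) → q), 0
2. ◇□((q ∧ p) → q), 1
3. □((q ∧ p) → q), 2
4. (q ∧ p) → q, 0
5. (q ∧ p) → q, 1
6. (q ∧ p) → q, 2
7. q, 0
8. q, 1
9. q, 2
Accessibility: 0R0, 0R1, 0R2, 1R0, 1R1, 1R2, 2R0, 2R1, 2R2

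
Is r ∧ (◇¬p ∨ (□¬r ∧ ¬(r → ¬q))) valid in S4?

Tableau for the negation ¬(r ∧ (◇¬p ∨ (□¬r ∧ ¬(r → ¬q)))):
1. ¬(r ∧ (◇¬p ∨ (□¬r ∧ ¬(r → ¬q)))), w0
2. ¬(◇¬p ∨ (□¬r ∧ ¬(r → ¬q))), w0
3. ¬◇¬p, w0
4. ¬(□¬r ∧ ¬(r → ¬q)), w0
5. p, w0
6. r → ¬q, w0
7. ¬q, w0
Accessibility: w0Rw0
The negation has an open branch (countermodel exists).

Not valid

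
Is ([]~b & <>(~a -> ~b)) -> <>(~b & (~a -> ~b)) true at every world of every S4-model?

Tableau for the negation ~(([]~b & <>(~a -> ~b)) -> <>(~b & (~a -> ~b))):
1. ~(([]~b & <>(~a -> ~b)) -> <>(~b & (~a -> ~b))), u
2. []~b & <>(~a -> ~b), u
3. ~<>(~b & (~a -> ~b)), u
4. []~b, u
5. <>(~a -> ~b), u
6. ~(~b & (~a -> ~b)), u
7. ~b, u
8. ~(~a -> ~b), u
9. ~a, u
10. b, u
Accessibility: uRu
Branch closes: b and ~b both at u.
All branches of the negation close; one closing branch shown above.

Yes, valid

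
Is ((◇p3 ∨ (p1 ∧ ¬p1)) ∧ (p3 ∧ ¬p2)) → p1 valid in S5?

Tableau for the negation ¬(((◇p3 ∨ (p1 ∧ ¬p1)) ∧ (p3 ∧ ¬p2)) → p1):
1. ¬(((◇p3 ∨ (p1 ∧ ¬p1)) ∧ (p3 ∧ ¬p2)) → p1), 0
2. (◇p3 ∨ (p1 ∧ ¬p1)) ∧ (p3 ∧ ¬p2), 0
3. ¬p1, 0
4. ◇p3 ∨ (p1 ∧ ¬p1), 0
5. p3 ∧ ¬p2, 0
6. p3, 0
7. ¬p2, 0
8. ◇p3, 0
9. p3, 1
Accessibility: 0R0, 0R1, 1R0, 1R1
The negation has an open branch (countermodel exists).

No, not valid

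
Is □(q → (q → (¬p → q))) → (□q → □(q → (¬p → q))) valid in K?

Tableau for the negation ¬(□(q → (q → (¬p → q))) → (□q → □(q → (¬p → q)))):
1. ¬(□(q → (q → (¬p → q))) → (□q → □(q → (¬p → q)))), u
2. □(q → (q → (¬p → q))), u
3. ¬(□q → □(q → (¬p → q))), u
4. □q, u
5. ¬□(q → (¬p → q)), u
6. ¬(q → (¬p → q)), v
7. q, v
8. ¬(¬p → q), v
9. ¬p, v
10. ¬q, v
Accessibility: uRv
Branch closes: q and ¬q both at v.
Every branch of the negation's tableau closes; the branch above is one of them.

Valid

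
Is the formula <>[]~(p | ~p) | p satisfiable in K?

1. <>[]~(p | ~p) | p, w0
2. p, w0   [|-rule on 1 (branches; this branch)]

Satisfiable (open branch found)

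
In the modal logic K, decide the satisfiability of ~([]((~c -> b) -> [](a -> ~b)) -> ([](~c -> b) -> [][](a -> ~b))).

Unsatisfiable

1. ~([]((~c -> b) -> [](a -> ~b)) -> ([](~c -> b) -> [][](a -> ~b))), w0
2. []((~c -> b) -> [](a -> ~b)), w0   [~->-rule on 1]
3. ~([](~c -> b) -> [][](a -> ~b)), w0   [~->-rule on 1]
4. [](~c -> b), w0   [~->-rule on 3]
5. ~[][](a -> ~b), w0   [~->-rule on 3]
6. ~[](a -> ~b), w1   [~[]-rule on 5: fresh world w1, w0Rw1]
7. (~c -> b) -> [](a -> ~b), w1   [[]-rule on 2 via w0Rw1]
8. ~c -> b, w1   [[]-rule on 4 via w0Rw1]
9. [](a -> ~b), w1   [->-rule on 7 (branches; this branch)]
10. b, w1   [->-rule on 8 (branches; this branch)]
11. ~(a -> ~b), w2   [~[]-rule on 6: fresh world w2, w1Rw2]
12. a, w2   [~->-rule on 11]
13. b, w2   [~->-rule on 11]
14. a -> ~b, w2   [[]-rule on 9 via w1Rw2]
15. ~b, w2   [->-rule on 14 (branches; this branch)]
Accessibility: w0Rw1, w1Rw2
Branch closes: b and ~b both at w2.
(One branch shown.) All branches close.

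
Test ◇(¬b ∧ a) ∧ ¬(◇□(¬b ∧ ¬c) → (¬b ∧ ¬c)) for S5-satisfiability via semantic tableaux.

1. ◇(¬b ∧ a) ∧ ¬(◇□(¬b ∧ ¬c) → (¬b ∧ ¬c)), w0
2. ◇(¬b ∧ a), w0
3. ¬(◇□(¬b ∧ ¬c) → (¬b ∧ ¬c)), w0
4. ◇□(¬b ∧ ¬c), w0
5. ¬(¬b ∧ ¬c), w0
6. c, w0
7. ¬b ∧ a, w1
8. ¬b, w1
9. a, w1
10. □(¬b ∧ ¬c), w2
11. ¬b ∧ ¬c, w0
12. ¬b, w0
13. ¬c, w0
Accessibility: w0Rw0, w0Rw1, w0Rw2, w1Rw0, w1Rw1, w1Rw2, w2Rw0, w2Rw1, w2Rw2
Branch closes: c and ¬c both at w0.
All branches of the tableau close; one closing branch shown above.

No, unsatisfiable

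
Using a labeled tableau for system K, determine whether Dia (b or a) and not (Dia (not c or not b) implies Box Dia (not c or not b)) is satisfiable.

Yes, satisfiable

1. Dia (b or a) and not (Dia (not c or not b) implies Box Dia (not c or not b)), w0
2. Dia (b or a), w0
3. not (Dia (not c or not b) implies Box Dia (not c or not b)), w0
4. Dia (not c or not b), w0
5. not Box Dia (not c or not b), w0
6. b or a, w1
7. a, w1
8. not c or not b, w2
9. not b, w2
10. not Dia (not c or not b), w3
Accessibility: w0Rw1, w0Rw2, w0Rw3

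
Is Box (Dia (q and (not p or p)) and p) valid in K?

Invalid (countermodel exists)

Tableau for the negation not Box (Dia (q and (not p or p)) and p):
1. not Box (Dia (q and (not p or p)) and p), w0
2. not (Dia (q and (not p or p)) and p), w1
3. not p, w1
Accessibility: w0Rw1
The negation has an open branch (countermodel exists).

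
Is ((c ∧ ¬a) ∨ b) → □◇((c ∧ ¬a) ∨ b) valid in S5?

Tableau for the negation ¬(((c ∧ ¬a) ∨ b) → □◇((c ∧ ¬a) ∨ b)):
1. ¬(((c ∧ ¬a) ∨ b) → □◇((c ∧ ¬a) ∨ b)), w0
2. (c ∧ ¬a) ∨ b, w0
3. ¬□◇((c ∧ ¬a) ∨ b), w0
4. c ∧ ¬a, w0
5. c, w0
6. ¬a, w0
7. ¬◇((c ∧ ¬a) ∨ b), w1
8. ¬((c ∧ ¬a) ∨ b), w0
9. ¬(c ∧ ¬a), w0
10. ¬b, w0
11. ¬((c ∧ ¬a) ∨ b), w1
12. ¬(c ∧ ¬a), w1
13. ¬b, w1
14. a, w0
Accessibility: w0Rw0, w0Rw1, w1Rw0, w1Rw1
Branch closes: a and ¬a both at w0.
Every branch of the negation's tableau closes; the branch above is one of them.

Yes, valid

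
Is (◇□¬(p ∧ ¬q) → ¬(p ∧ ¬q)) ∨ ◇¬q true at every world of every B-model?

Tableau for the negation ¬((◇□¬(p ∧ ¬q) → ¬(p ∧ ¬q)) ∨ ◇¬q):
1. ¬((◇□¬(p ∧ ¬q) → ¬(p ∧ ¬q)) ∨ ◇¬q), w0
2. ¬(◇□¬(p ∧ ¬q) → ¬(p ∧ ¬q)), w0   [¬∨-rule on 1]
3. ¬◇¬q, w0   [¬∨-rule on 1]
4. ◇□¬(p ∧ ¬q), w0   [¬→-rule on 2]
5. p ∧ ¬q, w0   [¬→-rule on 2]
6. p, w0   [∧-rule on 5]
7. ¬q, w0   [∧-rule on 5]
8. q, w0   [¬◇-rule on 3 via w0Rw0]
Accessibility: w0Rw0
Branch closes: q and ¬q both at w0.
All branches of the negation close; one closing branch shown above.

Valid in B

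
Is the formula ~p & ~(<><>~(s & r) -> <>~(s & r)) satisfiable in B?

1. ~p & ~(<><>~(s & r) -> <>~(s & r)), w0
2. ~p, w0
3. ~(<><>~(s & r) -> <>~(s & r)), w0
4. <><>~(s & r), w0
5. ~<>~(s & r), w0
6. s & r, w0
7. s, w0
8. r, w0
9. <>~(s & r), w1
10. s & r, w1
11. s, w1
12. r, w1
13. ~(s & r), w2
14. ~r, w2
Accessibility: w0Rw0, w0Rw1, w1Rw0, w1Rw1, w1Rw2, w2Rw1, w2Rw2

Satisfiable (open branch found)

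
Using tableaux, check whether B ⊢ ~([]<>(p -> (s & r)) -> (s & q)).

Tableau for the negation []<>(p -> (s & r)) -> (s & q):
1. []<>(p -> (s & r)) -> (s & q), 0
2. s & q, 0
3. s, 0
4. q, 0
Accessibility: 0R0
The negation has an open branch (countermodel exists).

Not valid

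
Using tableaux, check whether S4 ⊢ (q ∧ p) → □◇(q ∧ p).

Tableau for the negation ¬((q ∧ p) → □◇(q ∧ p)):
1. ¬((q ∧ p) → □◇(q ∧ p)), 0
2. q ∧ p, 0
3. ¬□◇(q ∧ p), 0
4. q, 0
5. p, 0
6. ¬◇(q ∧ p), 1
7. ¬(q ∧ p), 1
8. ¬p, 1
Accessibility: 0R0, 0R1, 1R1
The negation has an open branch (countermodel exists).

Not valid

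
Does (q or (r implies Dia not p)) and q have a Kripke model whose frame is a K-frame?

1. (q or (r implies Dia not p)) and q, u
2. q or (r implies Dia not p), u   [and-rule on 1]
3. q, u   [and-rule on 1]
4. r implies Dia not p, u   [or-rule on 2 (branches; this branch)]
5. Dia not p, u   [implies-rule on 4 (branches; this branch)]
6. not p, v   [Dia-rule on 5: fresh world v, uRv]
Accessibility: uRv

Satisfiable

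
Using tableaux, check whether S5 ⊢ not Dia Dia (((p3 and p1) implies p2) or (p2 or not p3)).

Tableau for the negation Dia Dia (((p3 and p1) implies p2) or (p2 or not p3)):
1. Dia Dia (((p3 and p1) implies p2) or (p2 or not p3)), 0
2. Dia (((p3 and p1) implies p2) or (p2 or not p3)), 1   [Dia-rule on 1: fresh world 1, 0R1]
3. ((p3 and p1) implies p2) or (p2 or not p3), 2   [Dia-rule on 2: fresh world 2, 1R2]
4. p2 or not p3, 2   [or-rule on 3 (branches; this branch)]
5. not p3, 2   [or-rule on 4 (branches; this branch)]
Accessibility: 0R0, 0R1, 0R2, 1R0, 1R1, 1R2, 2R0, 2R1, 2R2
The negation has an open branch (countermodel exists).

No, not valid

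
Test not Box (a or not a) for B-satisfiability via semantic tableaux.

No, unsatisfiable

1. not Box (a or not a), 0
2. not (a or not a), 1
3. not a, 1
4. a, 1
Accessibility: 0R0, 0R1, 1R0, 1R1
Branch closes: a and not a both at 1.
(One branch shown.) All branches close.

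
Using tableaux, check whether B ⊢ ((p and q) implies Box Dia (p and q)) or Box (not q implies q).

Tableau for the negation not (((p and q) implies Box Dia (p and q)) or Box (not q implies q)):
1. not (((p and q) implies Box Dia (p and q)) or Box (not q implies q)), w0
2. not ((p and q) implies Box Dia (p and q)), w0
3. not Box (not q implies q), w0
4. p and q, w0
5. not Box Dia (p and q), w0
6. p, w0
7. q, w0
8. not (not q implies q), w1
9. not q, w1
10. not Dia (p and q), w2
11. not (p and q), w0
12. not (p and q), w2
13. not q, w0
Accessibility: w0Rw0, w0Rw1, w0Rw2, w1Rw0, w1Rw1, w2Rw0, w2Rw2
Branch closes: q and not q both at w0.
All branches of the negation close; one closing branch shown above.

Valid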